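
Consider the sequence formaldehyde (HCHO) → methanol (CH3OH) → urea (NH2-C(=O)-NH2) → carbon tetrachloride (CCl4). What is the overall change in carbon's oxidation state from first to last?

Carbon oxidation states along the series — formaldehyde: 0, methanol: -2, urea: +4, carbon tetrachloride: +4.
Net change = +4 − (0) = +4.

+4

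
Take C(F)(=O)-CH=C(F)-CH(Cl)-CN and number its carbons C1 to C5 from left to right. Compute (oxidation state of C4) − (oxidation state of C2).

C4: 2C, 1H, 1Cl → 0 − 1 + 1 = 0
C2: 3C, 1H → 0 − 1 = -1
Difference: 0 − (-1) = +1.

+1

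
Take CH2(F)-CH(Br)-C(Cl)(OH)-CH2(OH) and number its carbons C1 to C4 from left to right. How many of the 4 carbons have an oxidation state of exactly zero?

Tallying each carbon's bonds:
C1: 1C, 2H, 1F → 0 − 2 + 1 = -1
C2: 2C, 1H, 1Br → 0 − 1 + 1 = 0
C3: 2C, 1O, 1Cl → 0 + 1 + 1 = +2
C4: 1C, 2H, 1O → 0 − 2 + 1 = -1
1 carbon (C2) meets the condition.

1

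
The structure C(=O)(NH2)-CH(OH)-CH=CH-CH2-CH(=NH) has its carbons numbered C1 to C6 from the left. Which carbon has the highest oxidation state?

C1

Tallying each carbon's bonds:
C1: 1C, 2O, 1N → 0 + 2 + 1 = +3
C2: 2C, 1H, 1O → 0 − 1 + 1 = 0
C3: 3C, 1H → 0 − 1 = -1
C4: 3C, 1H → 0 − 1 = -1
C5: 2C, 2H → 0 − 2 = -2
C6: 1C, 1H, 2N → 0 − 1 + 2 = +1
The most oxidised carbon is C1 at +3.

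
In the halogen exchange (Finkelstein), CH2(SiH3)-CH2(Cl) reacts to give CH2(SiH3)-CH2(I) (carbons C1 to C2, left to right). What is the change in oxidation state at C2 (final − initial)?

Before: C2 has 1 bond to C, 2 bonds to H, 1 bond to Cl → oxidation state -1.
After: C2 has 1 bond to C, 2 bonds to H, 1 bond to I → oxidation state -1.
Δ = -1 − (-1) = 0, so no net redox change at C2.

0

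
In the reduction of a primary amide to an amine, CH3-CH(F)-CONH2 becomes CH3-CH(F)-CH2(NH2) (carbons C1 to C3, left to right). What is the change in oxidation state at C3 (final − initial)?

-4

Before: C3 has 1 bond to C, 2 bonds to O, 1 bond to N → oxidation state +3.
After: C3 has 1 bond to C, 2 bonds to H, 1 bond to N → oxidation state -1.
Δ = -1 − (+3) = -4, so this is a reduction at C3.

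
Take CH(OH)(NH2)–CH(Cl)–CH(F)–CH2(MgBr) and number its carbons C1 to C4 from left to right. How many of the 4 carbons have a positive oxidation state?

1

Each bond to a more electronegative atom (O, N, halogen) counts +1, each bond to a less electronegative atom (H, metal, B, Si) counts −1, and each C–C bond counts 0. Tallying each carbon:
C1: 1C, 1H, 1O, 1N → 0 − 1 + 1 + 1 = +1
C2: 2C, 1H, 1Cl → 0 − 1 + 1 = 0
C3: 2C, 1H, 1F → 0 − 1 + 1 = 0
C4: 1C, 2H, 1Mg → 0 − 2 − 1 = -3
1 carbon (C1) meets the condition.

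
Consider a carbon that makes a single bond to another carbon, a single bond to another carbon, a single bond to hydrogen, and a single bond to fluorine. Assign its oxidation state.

The carbon has one bond to C (0), one bond to C (0), one bond to F (+1), one bond to H (-1).
Oxidation state = 0 + 0 + 1 − 1 = 0.

0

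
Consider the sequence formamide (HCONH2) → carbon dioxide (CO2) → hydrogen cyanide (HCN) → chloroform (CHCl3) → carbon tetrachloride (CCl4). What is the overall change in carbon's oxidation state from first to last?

+2

Carbon oxidation states along the series — formamide: +2, carbon dioxide: +4, hydrogen cyanide: +2, chloroform: +2, carbon tetrachloride: +4.
Net change = +4 − (+2) = +2.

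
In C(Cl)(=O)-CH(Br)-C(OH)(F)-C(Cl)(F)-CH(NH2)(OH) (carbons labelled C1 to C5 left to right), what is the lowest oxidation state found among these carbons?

0

Tallying each carbon's bonds:
C1: 1C, 2O, 1Cl → 0 + 2 + 1 = +3
C2: 2C, 1H, 1Br → 0 − 1 + 1 = 0
C3: 2C, 1O, 1F → 0 + 1 + 1 = +2
C4: 2C, 1F, 1Cl → 0 + 1 + 1 = +2
C5: 1C, 1H, 1O, 1N → 0 − 1 + 1 + 1 = +1
The lowest value is 0.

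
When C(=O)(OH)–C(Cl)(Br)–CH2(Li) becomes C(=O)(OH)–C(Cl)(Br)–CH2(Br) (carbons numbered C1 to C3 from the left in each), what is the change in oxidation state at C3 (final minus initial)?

Before: C3 has 1 bond to C, 2 bonds to H, 1 bond to Li → oxidation state -3.
After: C3 has 1 bond to C, 2 bonds to H, 1 bond to Br → oxidation state -1.
Δ = -1 − (-3) = +2, so this is an oxidation at C3.

+2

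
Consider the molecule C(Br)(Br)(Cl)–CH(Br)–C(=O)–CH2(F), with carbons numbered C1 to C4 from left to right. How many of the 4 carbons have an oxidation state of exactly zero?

Each bond to a more electronegative atom (O, N, halogen) counts +1, each bond to a less electronegative atom (H, metal, B, Si) counts −1, and each C–C bond counts 0. Tallying each carbon:
C1: 1C, 1Cl, 2Br → 0 + 1 + 2 = +3
C2: 2C, 1H, 1Br → 0 − 1 + 1 = 0
C3: 2C, 2O → 0 + 2 = +2
C4: 1C, 2H, 1F → 0 − 2 + 1 = -1
1 carbon (C2) meets the condition.

1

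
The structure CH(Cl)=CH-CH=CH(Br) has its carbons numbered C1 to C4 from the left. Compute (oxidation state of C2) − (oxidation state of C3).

C2: 3C, 1H → 0 − 1 = -1
C3: 3C, 1H → 0 − 1 = -1
Difference: -1 − (-1) = 0.

0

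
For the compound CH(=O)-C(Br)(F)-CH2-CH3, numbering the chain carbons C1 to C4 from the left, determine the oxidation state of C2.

Count +1 for every bond to an atom more electronegative than carbon and −1 for every bond to one less electronegative; C–C bonds are 0.
C2 has one bond to C (0), one bond to C (0), one bond to Br (+1), one bond to F (+1).
Oxidation state = 0 + 0 + 1 + 1 = +2.

+2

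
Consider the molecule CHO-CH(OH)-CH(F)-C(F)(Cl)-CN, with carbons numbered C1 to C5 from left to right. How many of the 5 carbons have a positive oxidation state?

Each bond to a more electronegative atom (O, N, halogen) counts +1, each bond to a less electronegative atom (H, metal, B, Si) counts −1, and each C–C bond counts 0. Tallying each carbon:
C1: 1C, 1H, 2O → 0 − 1 + 2 = +1
C2: 2C, 1H, 1O → 0 − 1 + 1 = 0
C3: 2C, 1H, 1F → 0 − 1 + 1 = 0
C4: 2C, 1F, 1Cl → 0 + 1 + 1 = +2
C5: 1C, 3N → 0 + 3 = +3
3 carbons (C1, C4, C5) meet the condition.

3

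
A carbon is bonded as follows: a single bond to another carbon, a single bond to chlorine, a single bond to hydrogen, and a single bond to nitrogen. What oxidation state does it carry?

+1

Bonds to more-electronegative neighbours contribute +1 each, bonds to H or metals contribute −1 each, and C–C bonds contribute 0.
The carbon has one bond to C (0), one bond to Cl (+1), one bond to H (-1), one bond to N (+1).
Oxidation state = 0 + 1 − 1 + 1 = +1.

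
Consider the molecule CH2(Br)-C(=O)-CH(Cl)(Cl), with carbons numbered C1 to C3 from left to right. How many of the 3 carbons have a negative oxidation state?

1

Bonds to more-electronegative neighbours contribute +1 each, bonds to H or metals contribute −1 each, and C–C bonds contribute 0. Tallying each carbon:
C1: 1C, 2H, 1Br → 0 − 2 + 1 = -1
C2: 2C, 2O → 0 + 2 = +2
C3: 1C, 1H, 2Cl → 0 − 1 + 2 = +1
1 carbon (C1) meets the condition.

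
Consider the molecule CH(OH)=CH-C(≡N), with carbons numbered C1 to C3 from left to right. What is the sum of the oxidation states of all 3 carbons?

Tallying each carbon's bonds:
C1: 2C, 1H, 1O → 0 − 1 + 1 = 0
C2: 3C, 1H → 0 − 1 = -1
C3: 1C, 3N → 0 + 3 = +3
Sum = 0 − 1 + 3 = +2.

+2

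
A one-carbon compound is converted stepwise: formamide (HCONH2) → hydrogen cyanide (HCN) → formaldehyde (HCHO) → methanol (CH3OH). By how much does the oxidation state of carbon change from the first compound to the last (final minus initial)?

Carbon oxidation states along the series — formamide: +2, hydrogen cyanide: +2, formaldehyde: 0, methanol: -2.
Net change = -2 − (+2) = -4.

-4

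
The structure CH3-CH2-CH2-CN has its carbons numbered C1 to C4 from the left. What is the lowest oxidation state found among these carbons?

-3

Tallying each carbon's bonds:
C1: 1C, 3H → 0 − 3 = -3
C2: 2C, 2H → 0 − 2 = -2
C3: 2C, 2H → 0 − 2 = -2
C4: 1C, 3N → 0 + 3 = +3
The lowest value is -3.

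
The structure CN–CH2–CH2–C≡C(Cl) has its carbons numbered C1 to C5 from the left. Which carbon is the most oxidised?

Tallying each carbon's bonds:
C1: 1C, 3N → 0 + 3 = +3
C2: 2C, 2H → 0 − 2 = -2
C3: 2C, 2H → 0 − 2 = -2
C4: 4C → 0 = 0
C5: 3C, 1Cl → 0 + 1 = +1
The most oxidised carbon is C1 at +3.

C1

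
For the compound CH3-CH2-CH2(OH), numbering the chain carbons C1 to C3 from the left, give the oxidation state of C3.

Assign +1 per bond to O/N/halogen, −1 per bond to H or an electropositive element, and 0 per bond to carbon.
C3 has one bond to C (0), one bond to H (-1), one bond to O (+1), one bond to H (-1).
Oxidation state = 0 − 1 + 1 − 1 = -1.

-1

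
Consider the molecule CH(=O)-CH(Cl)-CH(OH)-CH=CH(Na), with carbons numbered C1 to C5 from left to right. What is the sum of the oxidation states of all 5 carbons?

Count +1 for every bond to an atom more electronegative than carbon and −1 for every bond to one less electronegative; C–C bonds are 0. Tallying each carbon:
C1: 1C, 1H, 2O → 0 − 1 + 2 = +1
C2: 2C, 1H, 1Cl → 0 − 1 + 1 = 0
C3: 2C, 1H, 1O → 0 − 1 + 1 = 0
C4: 3C, 1H → 0 − 1 = -1
C5: 2C, 1H, 1Na → 0 − 1 − 1 = -2
Sum = +1 + 0 + 0 − 1 − 2 = -2.

-2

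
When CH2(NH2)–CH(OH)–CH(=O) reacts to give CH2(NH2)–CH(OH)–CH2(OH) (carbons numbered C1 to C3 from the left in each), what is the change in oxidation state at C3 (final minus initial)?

Before: C3 has 1 bond to C, 1 bond to H, 2 bonds to O → oxidation state +1.
After: C3 has 1 bond to C, 2 bonds to H, 1 bond to O → oxidation state -1.
Δ = -1 − (+1) = -2, so this is a reduction at C3.

-2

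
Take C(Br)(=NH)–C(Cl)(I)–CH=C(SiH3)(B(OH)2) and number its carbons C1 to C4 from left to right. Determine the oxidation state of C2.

+2

Each bond to a more electronegative atom (O, N, halogen) counts +1, each bond to a less electronegative atom (H, metal, B, Si) counts −1, and each C–C bond counts 0.
C2 has one bond to C (0), one bond to C (0), one bond to Cl (+1), one bond to I (+1).
Oxidation state = 0 + 0 + 1 + 1 = +2.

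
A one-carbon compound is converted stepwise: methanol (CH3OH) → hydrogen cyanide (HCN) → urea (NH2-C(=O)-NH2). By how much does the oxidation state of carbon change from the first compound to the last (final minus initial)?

+6

Carbon oxidation states along the series — methanol: -2, hydrogen cyanide: +2, urea: +4.
Net change = +4 − (-2) = +6.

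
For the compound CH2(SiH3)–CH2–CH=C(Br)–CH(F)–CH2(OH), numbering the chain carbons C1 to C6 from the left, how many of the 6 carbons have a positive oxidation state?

1

Tallying each carbon's bonds:
C1: 1C, 2H, 1Si → 0 − 2 − 1 = -3
C2: 2C, 2H → 0 − 2 = -2
C3: 3C, 1H → 0 − 1 = -1
C4: 3C, 1Br → 0 + 1 = +1
C5: 2C, 1H, 1F → 0 − 1 + 1 = 0
C6: 1C, 2H, 1O → 0 − 2 + 1 = -1
1 carbon (C4) meets the condition.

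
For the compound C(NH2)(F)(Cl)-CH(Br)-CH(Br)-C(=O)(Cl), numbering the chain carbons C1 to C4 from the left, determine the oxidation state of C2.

0

Bonds to more-electronegative neighbours contribute +1 each, bonds to H or metals contribute −1 each, and C–C bonds contribute 0.
C2 has one bond to C (0), one bond to C (0), one bond to H (-1), one bond to Br (+1).
Oxidation state = 0 + 0 − 1 + 1 = 0.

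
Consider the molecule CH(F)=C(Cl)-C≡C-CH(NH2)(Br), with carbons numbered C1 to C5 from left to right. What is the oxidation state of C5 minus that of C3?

C5: 1C, 1H, 1N, 1Br → 0 − 1 + 1 + 1 = +1
C3: 4C → 0 = 0
Difference: +1 − (0) = +1.

+1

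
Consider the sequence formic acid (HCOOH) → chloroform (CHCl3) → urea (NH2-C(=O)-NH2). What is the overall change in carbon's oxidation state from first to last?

Carbon oxidation states along the series — formic acid: +2, chloroform: +2, urea: +4.
Net change = +4 − (+2) = +2.

+2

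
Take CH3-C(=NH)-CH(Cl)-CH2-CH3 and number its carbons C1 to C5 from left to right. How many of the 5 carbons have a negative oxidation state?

Each bond to a more electronegative atom (O, N, halogen) counts +1, each bond to a less electronegative atom (H, metal, B, Si) counts −1, and each C–C bond counts 0. Tallying each carbon:
C1: 1C, 3H → 0 − 3 = -3
C2: 2C, 2N → 0 + 2 = +2
C3: 2C, 1H, 1Cl → 0 − 1 + 1 = 0
C4: 2C, 2H → 0 − 2 = -2
C5: 1C, 3H → 0 − 3 = -3
3 carbons (C1, C4, C5) meet the condition.

3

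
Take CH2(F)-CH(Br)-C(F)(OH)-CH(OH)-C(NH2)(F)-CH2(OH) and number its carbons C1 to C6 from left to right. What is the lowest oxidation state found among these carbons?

Bonds to more-electronegative neighbours contribute +1 each, bonds to H or metals contribute −1 each, and C–C bonds contribute 0. Tallying each carbon:
C1: 1C, 2H, 1F → 0 − 2 + 1 = -1
C2: 2C, 1H, 1Br → 0 − 1 + 1 = 0
C3: 2C, 1O, 1F → 0 + 1 + 1 = +2
C4: 2C, 1H, 1O → 0 − 1 + 1 = 0
C5: 2C, 1N, 1F → 0 + 1 + 1 = +2
C6: 1C, 2H, 1O → 0 − 2 + 1 = -1
The lowest value is -1.

-1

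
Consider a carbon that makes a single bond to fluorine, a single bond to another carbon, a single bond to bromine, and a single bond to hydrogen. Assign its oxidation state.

Assign +1 per bond to O/N/halogen, −1 per bond to H or an electropositive element, and 0 per bond to carbon.
The carbon has one bond to C (0), one bond to H (-1), one bond to F (+1), one bond to Br (+1).
Oxidation state = 0 − 1 + 1 + 1 = +1.

+1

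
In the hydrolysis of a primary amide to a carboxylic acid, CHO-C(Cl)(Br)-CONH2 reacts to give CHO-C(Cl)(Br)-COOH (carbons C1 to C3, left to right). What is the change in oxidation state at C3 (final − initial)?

Before: C3 has 1 bond to C, 2 bonds to O, 1 bond to N → oxidation state +3.
After: C3 has 1 bond to C, 3 bonds to O → oxidation state +3.
Δ = +3 − (+3) = 0, so no net redox change at C3.

0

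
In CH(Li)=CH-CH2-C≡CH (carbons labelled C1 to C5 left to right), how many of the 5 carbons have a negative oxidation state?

4

Tallying each carbon's bonds:
C1: 2C, 1H, 1Li → 0 − 1 − 1 = -2
C2: 3C, 1H → 0 − 1 = -1
C3: 2C, 2H → 0 − 2 = -2
C4: 4C → 0 = 0
C5: 3C, 1H → 0 − 1 = -1
4 carbons (C1, C2, C3, C5) meet the condition.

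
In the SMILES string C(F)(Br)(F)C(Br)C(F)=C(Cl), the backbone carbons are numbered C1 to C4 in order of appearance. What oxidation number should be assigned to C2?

Assign +1 per bond to O/N/halogen, −1 per bond to H or an electropositive element, and 0 per bond to carbon.
C2 has one bond to C (0), one bond to C (0), one bond to Br (+1), one bond to H (-1).
Oxidation state = 0 + 0 + 1 − 1 = 0.

0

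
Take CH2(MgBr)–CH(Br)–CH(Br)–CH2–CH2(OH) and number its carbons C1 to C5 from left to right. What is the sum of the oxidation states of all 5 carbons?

-6

Count +1 for every bond to an atom more electronegative than carbon and −1 for every bond to one less electronegative; C–C bonds are 0. Tallying each carbon:
C1: 1C, 2H, 1Mg → 0 − 2 − 1 = -3
C2: 2C, 1H, 1Br → 0 − 1 + 1 = 0
C3: 2C, 1H, 1Br → 0 − 1 + 1 = 0
C4: 2C, 2H → 0 − 2 = -2
C5: 1C, 2H, 1O → 0 − 2 + 1 = -1
Sum = -3 + 0 + 0 − 2 − 1 = -6.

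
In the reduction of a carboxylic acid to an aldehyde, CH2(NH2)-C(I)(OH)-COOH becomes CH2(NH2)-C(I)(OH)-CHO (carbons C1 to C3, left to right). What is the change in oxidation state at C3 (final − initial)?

-2

Before: C3 has 1 bond to C, 3 bonds to O → oxidation state +3.
After: C3 has 1 bond to C, 1 bond to H, 2 bonds to O → oxidation state +1.
Δ = +1 − (+3) = -2, so this is a reduction at C3.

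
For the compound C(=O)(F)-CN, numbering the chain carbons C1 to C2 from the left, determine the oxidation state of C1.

+3

Bonds to more-electronegative neighbours contribute +1 each, bonds to H or metals contribute −1 each, and C–C bonds contribute 0.
C1 has one bond to C (0), a double bond to O (2×+1 = +2), one bond to F (+1).
Oxidation state = 0 + 2 + 1 = +3.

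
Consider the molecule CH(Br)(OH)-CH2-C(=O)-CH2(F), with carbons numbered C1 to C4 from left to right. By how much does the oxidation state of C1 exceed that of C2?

+3

C1: 1C, 1H, 1O, 1Br → 0 − 1 + 1 + 1 = +1
C2: 2C, 2H → 0 − 2 = -2
Difference: +1 − (-2) = +3.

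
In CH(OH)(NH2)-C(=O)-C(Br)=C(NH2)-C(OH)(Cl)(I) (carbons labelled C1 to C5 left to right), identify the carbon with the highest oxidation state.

Tallying each carbon's bonds:
C1: 1C, 1H, 1O, 1N → 0 − 1 + 1 + 1 = +1
C2: 2C, 2O → 0 + 2 = +2
C3: 3C, 1Br → 0 + 1 = +1
C4: 3C, 1N → 0 + 1 = +1
C5: 1C, 1O, 1Cl, 1I → 0 + 1 + 1 + 1 = +3
The most oxidised carbon is C5 at +3.

C5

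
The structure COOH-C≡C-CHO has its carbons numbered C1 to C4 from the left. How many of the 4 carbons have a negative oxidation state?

0

Tallying each carbon's bonds:
C1: 1C, 3O → 0 + 3 = +3
C2: 4C → 0 = 0
C3: 4C → 0 = 0
C4: 1C, 1H, 2O → 0 − 1 + 2 = +1
0 carbons meet the condition.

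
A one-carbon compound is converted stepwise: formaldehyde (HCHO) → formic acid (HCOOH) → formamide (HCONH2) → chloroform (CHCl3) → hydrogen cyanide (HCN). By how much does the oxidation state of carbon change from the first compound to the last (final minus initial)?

+2

Carbon oxidation states along the series — formaldehyde: 0, formic acid: +2, formamide: +2, chloroform: +2, hydrogen cyanide: +2.
Net change = +2 − (0) = +2.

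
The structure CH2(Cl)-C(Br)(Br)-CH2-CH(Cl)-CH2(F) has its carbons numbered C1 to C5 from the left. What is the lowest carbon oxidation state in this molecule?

-2

Tallying each carbon's bonds:
C1: 1C, 2H, 1Cl → 0 − 2 + 1 = -1
C2: 2C, 2Br → 0 + 2 = +2
C3: 2C, 2H → 0 − 2 = -2
C4: 2C, 1H, 1Cl → 0 − 1 + 1 = 0
C5: 1C, 2H, 1F → 0 − 2 + 1 = -1
The lowest value is -2.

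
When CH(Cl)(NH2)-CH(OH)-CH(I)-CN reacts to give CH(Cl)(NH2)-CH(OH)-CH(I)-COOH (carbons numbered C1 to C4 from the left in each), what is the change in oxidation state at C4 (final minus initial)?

0

Before: C4 has 1 bond to C, 3 bonds to N → oxidation state +3.
After: C4 has 1 bond to C, 3 bonds to O → oxidation state +3.
Δ = +3 − (+3) = 0, so no net redox change at C4.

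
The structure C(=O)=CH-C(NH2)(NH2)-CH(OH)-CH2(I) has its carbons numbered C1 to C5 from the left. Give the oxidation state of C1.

Count +1 for every bond to an atom more electronegative than carbon and −1 for every bond to one less electronegative; C–C bonds are 0.
C1 has a double bond to C (2×0 = 0), a double bond to O (2×+1 = +2).
Oxidation state = 0 + 2 = +2.

+2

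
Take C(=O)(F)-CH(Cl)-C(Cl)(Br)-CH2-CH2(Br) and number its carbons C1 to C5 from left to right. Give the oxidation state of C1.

+3

C1 has one bond to C (0), a double bond to O (2×+1 = +2), one bond to F (+1).
Oxidation state = 0 + 2 + 1 = +3.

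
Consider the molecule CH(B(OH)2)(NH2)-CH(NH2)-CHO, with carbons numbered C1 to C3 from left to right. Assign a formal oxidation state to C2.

0

Each bond to a more electronegative atom (O, N, halogen) counts +1, each bond to a less electronegative atom (H, metal, B, Si) counts −1, and each C–C bond counts 0.
C2 has one bond to C (0), one bond to C (0), one bond to H (-1), one bond to N (+1).
Oxidation state = 0 + 0 − 1 + 1 = 0.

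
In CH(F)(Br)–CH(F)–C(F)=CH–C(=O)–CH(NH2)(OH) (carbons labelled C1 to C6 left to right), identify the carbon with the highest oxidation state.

C5

Assign +1 per bond to O/N/halogen, −1 per bond to H or an electropositive element, and 0 per bond to carbon. Tallying each carbon:
C1: 1C, 1H, 1F, 1Br → 0 − 1 + 1 + 1 = +1
C2: 2C, 1H, 1F → 0 − 1 + 1 = 0
C3: 3C, 1F → 0 + 1 = +1
C4: 3C, 1H → 0 − 1 = -1
C5: 2C, 2O → 0 + 2 = +2
C6: 1C, 1H, 1O, 1N → 0 − 1 + 1 + 1 = +1
The most oxidised carbon is C5 at +2.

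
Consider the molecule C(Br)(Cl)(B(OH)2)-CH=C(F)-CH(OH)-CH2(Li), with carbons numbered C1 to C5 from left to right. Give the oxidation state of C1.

+1

C1 has one bond to C (0), one bond to Br (+1), one bond to Cl (+1), one bond to B (-1).
Oxidation state = 0 + 1 + 1 − 1 = +1.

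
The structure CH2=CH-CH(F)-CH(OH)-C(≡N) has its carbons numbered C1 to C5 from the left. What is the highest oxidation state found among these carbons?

Tallying each carbon's bonds:
C1: 2C, 2H → 0 − 2 = -2
C2: 3C, 1H → 0 − 1 = -1
C3: 2C, 1H, 1F → 0 − 1 + 1 = 0
C4: 2C, 1H, 1O → 0 − 1 + 1 = 0
C5: 1C, 3N → 0 + 3 = +3
The highest value is +3.

+3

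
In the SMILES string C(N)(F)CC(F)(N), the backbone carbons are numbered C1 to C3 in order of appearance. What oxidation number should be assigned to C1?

+1

C1 has one bond to C (0), one bond to H (-1), one bond to N (+1), one bond to F (+1).
Oxidation state = 0 − 1 + 1 + 1 = +1.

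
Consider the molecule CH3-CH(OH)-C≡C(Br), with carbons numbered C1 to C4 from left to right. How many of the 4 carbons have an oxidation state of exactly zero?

Each bond to a more electronegative atom (O, N, halogen) counts +1, each bond to a less electronegative atom (H, metal, B, Si) counts −1, and each C–C bond counts 0. Tallying each carbon:
C1: 1C, 3H → 0 − 3 = -3
C2: 2C, 1H, 1O → 0 − 1 + 1 = 0
C3: 4C → 0 = 0
C4: 3C, 1Br → 0 + 1 = +1
2 carbons (C2, C3) meet the condition.

2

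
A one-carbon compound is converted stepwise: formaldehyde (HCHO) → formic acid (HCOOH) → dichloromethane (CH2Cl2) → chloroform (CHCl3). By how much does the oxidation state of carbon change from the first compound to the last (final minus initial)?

+2

Carbon oxidation states along the series — formaldehyde: 0, formic acid: +2, dichloromethane: 0, chloroform: +2.
Net change = +2 − (0) = +2.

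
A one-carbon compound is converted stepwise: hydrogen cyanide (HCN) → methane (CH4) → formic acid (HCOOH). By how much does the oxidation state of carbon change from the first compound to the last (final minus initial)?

Carbon oxidation states along the series — hydrogen cyanide: +2, methane: -4, formic acid: +2.
Net change = +2 − (+2) = 0.

0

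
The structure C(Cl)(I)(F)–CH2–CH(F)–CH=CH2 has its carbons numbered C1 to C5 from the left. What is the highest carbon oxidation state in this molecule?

Assign +1 per bond to O/N/halogen, −1 per bond to H or an electropositive element, and 0 per bond to carbon. Tallying each carbon:
C1: 1C, 1F, 1Cl, 1I → 0 + 1 + 1 + 1 = +3
C2: 2C, 2H → 0 − 2 = -2
C3: 2C, 1H, 1F → 0 − 1 + 1 = 0
C4: 3C, 1H → 0 − 1 = -1
C5: 2C, 2H → 0 − 2 = -2
The highest value is +3.

+3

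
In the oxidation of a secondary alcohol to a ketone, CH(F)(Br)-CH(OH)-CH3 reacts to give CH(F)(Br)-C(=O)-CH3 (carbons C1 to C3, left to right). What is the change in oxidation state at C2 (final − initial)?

Before: C2 has 2 bonds to C, 1 bond to H, 1 bond to O → oxidation state 0.
After: C2 has 2 bonds to C, 2 bonds to O → oxidation state +2.
Δ = +2 − (0) = +2, so this is an oxidation at C2.

+2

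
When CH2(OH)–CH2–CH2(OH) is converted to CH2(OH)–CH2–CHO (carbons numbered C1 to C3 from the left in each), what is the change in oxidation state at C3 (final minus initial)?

Before: C3 has 1 bond to C, 2 bonds to H, 1 bond to O → oxidation state -1.
After: C3 has 1 bond to C, 1 bond to H, 2 bonds to O → oxidation state +1.
Δ = +1 − (-1) = +2, so this is an oxidation at C3.

+2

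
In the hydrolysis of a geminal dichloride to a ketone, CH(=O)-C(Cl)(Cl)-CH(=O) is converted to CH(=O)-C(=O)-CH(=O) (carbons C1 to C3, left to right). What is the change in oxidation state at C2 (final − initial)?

0

Before: C2 has 2 bonds to C, 2 bonds to Cl → oxidation state +2.
After: C2 has 2 bonds to C, 2 bonds to O → oxidation state +2.
Δ = +2 − (+2) = 0, so no net redox change at C2.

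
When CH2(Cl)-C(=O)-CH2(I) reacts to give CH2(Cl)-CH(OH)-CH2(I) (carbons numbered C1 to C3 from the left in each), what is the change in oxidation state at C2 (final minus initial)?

-2

Before: C2 has 2 bonds to C, 2 bonds to O → oxidation state +2.
After: C2 has 2 bonds to C, 1 bond to H, 1 bond to O → oxidation state 0.
Δ = 0 − (+2) = -2, so this is a reduction at C2.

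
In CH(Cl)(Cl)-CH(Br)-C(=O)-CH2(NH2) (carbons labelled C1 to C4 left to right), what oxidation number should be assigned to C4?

C4 has one bond to C (0), one bond to N (+1), one bond to H (-1), one bond to H (-1).
Oxidation state = 0 + 1 − 1 − 1 = -1.

-1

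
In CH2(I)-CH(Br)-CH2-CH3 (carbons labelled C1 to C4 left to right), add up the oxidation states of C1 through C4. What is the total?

-6

Count +1 for every bond to an atom more electronegative than carbon and −1 for every bond to one less electronegative; C–C bonds are 0. Tallying each carbon:
C1: 1C, 2H, 1I → 0 − 2 + 1 = -1
C2: 2C, 1H, 1Br → 0 − 1 + 1 = 0
C3: 2C, 2H → 0 − 2 = -2
C4: 1C, 3H → 0 − 3 = -3
Sum = -1 + 0 − 2 − 3 = -6.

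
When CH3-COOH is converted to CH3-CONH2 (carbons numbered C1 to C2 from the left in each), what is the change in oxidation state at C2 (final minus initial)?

0

Before: C2 has 1 bond to C, 3 bonds to O → oxidation state +3.
After: C2 has 1 bond to C, 2 bonds to O, 1 bond to N → oxidation state +3.
Δ = +3 − (+3) = 0, so no net redox change at C2.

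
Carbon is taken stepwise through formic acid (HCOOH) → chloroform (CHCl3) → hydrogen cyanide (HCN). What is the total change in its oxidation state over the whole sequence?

Carbon oxidation states along the series — formic acid: +2, chloroform: +2, hydrogen cyanide: +2.
Net change = +2 − (+2) = 0.

0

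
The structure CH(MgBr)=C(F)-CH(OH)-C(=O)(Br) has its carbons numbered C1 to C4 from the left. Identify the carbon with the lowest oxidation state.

Tallying each carbon's bonds:
C1: 2C, 1H, 1Mg → 0 − 1 − 1 = -2
C2: 3C, 1F → 0 + 1 = +1
C3: 2C, 1H, 1O → 0 − 1 + 1 = 0
C4: 1C, 2O, 1Br → 0 + 2 + 1 = +3
The most reduced carbon is C1 at -2.

C1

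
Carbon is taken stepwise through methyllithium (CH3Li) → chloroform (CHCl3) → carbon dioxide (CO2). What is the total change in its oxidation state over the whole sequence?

Carbon oxidation states along the series — methyllithium: -4, chloroform: +2, carbon dioxide: +4.
Net change = +4 − (-4) = +8.

+8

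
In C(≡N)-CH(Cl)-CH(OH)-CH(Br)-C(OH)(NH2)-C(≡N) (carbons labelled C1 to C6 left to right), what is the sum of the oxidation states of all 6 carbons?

Bonds to more-electronegative neighbours contribute +1 each, bonds to H or metals contribute −1 each, and C–C bonds contribute 0. Tallying each carbon:
C1: 1C, 3N → 0 + 3 = +3
C2: 2C, 1H, 1Cl → 0 − 1 + 1 = 0
C3: 2C, 1H, 1O → 0 − 1 + 1 = 0
C4: 2C, 1H, 1Br → 0 − 1 + 1 = 0
C5: 2C, 1O, 1N → 0 + 1 + 1 = +2
C6: 1C, 3N → 0 + 3 = +3
Sum = +3 + 0 + 0 + 0 + 2 + 3 = +8.

+8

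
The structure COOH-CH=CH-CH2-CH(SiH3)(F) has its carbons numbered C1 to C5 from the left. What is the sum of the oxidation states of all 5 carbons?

-2

Bonds to more-electronegative neighbours contribute +1 each, bonds to H or metals contribute −1 each, and C–C bonds contribute 0. Tallying each carbon:
C1: 1C, 3O → 0 + 3 = +3
C2: 3C, 1H → 0 − 1 = -1
C3: 3C, 1H → 0 − 1 = -1
C4: 2C, 2H → 0 − 2 = -2
C5: 1C, 1H, 1F, 1Si → 0 − 1 + 1 − 1 = -1
Sum = +3 − 1 − 1 − 2 − 1 = -2.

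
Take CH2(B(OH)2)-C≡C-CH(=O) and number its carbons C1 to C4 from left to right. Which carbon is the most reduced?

Tallying each carbon's bonds:
C1: 1C, 2H, 1B → 0 − 2 − 1 = -3
C2: 4C → 0 = 0
C3: 4C → 0 = 0
C4: 1C, 1H, 2O → 0 − 1 + 2 = +1
The most reduced carbon is C1 at -3.

C1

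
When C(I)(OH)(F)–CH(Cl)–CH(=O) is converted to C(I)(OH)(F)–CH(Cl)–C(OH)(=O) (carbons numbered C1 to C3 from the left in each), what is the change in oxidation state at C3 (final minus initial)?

Before: C3 has 1 bond to C, 1 bond to H, 2 bonds to O → oxidation state +1.
After: C3 has 1 bond to C, 3 bonds to O → oxidation state +3.
Δ = +3 − (+1) = +2, so this is an oxidation at C3.

+2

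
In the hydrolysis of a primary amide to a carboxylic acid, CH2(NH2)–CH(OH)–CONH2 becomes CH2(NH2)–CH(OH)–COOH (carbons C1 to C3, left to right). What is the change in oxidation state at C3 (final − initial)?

Before: C3 has 1 bond to C, 2 bonds to O, 1 bond to N → oxidation state +3.
After: C3 has 1 bond to C, 3 bonds to O → oxidation state +3.
Δ = +3 − (+3) = 0, so no net redox change at C3.

0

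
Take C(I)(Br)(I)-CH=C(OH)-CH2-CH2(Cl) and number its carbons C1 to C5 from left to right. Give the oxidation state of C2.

-1

Count +1 for every bond to an atom more electronegative than carbon and −1 for every bond to one less electronegative; C–C bonds are 0.
C2 has one bond to C (0), a double bond to C (2×0 = 0), one bond to H (-1).
Oxidation state = 0 + 0 − 1 = -1.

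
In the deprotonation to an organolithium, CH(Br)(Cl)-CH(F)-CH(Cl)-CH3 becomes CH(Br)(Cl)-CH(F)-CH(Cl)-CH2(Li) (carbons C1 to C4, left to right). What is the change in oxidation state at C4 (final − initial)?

0

Before: C4 has 1 bond to C, 3 bonds to H → oxidation state -3.
After: C4 has 1 bond to C, 2 bonds to H, 1 bond to Li → oxidation state -3.
Δ = -3 − (-3) = 0, so no net redox change at C4.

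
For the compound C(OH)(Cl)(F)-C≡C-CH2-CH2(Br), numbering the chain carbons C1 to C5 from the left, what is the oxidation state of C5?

Count +1 for every bond to an atom more electronegative than carbon and −1 for every bond to one less electronegative; C–C bonds are 0.
C5 has one bond to C (0), one bond to H (-1), one bond to Br (+1), one bond to H (-1).
Oxidation state = 0 − 1 + 1 − 1 = -1.

-1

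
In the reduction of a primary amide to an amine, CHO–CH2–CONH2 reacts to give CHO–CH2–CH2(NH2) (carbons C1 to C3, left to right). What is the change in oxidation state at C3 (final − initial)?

Before: C3 has 1 bond to C, 2 bonds to O, 1 bond to N → oxidation state +3.
After: C3 has 1 bond to C, 2 bonds to H, 1 bond to N → oxidation state -1.
Δ = -1 − (+3) = -4, so this is a reduction at C3.

-4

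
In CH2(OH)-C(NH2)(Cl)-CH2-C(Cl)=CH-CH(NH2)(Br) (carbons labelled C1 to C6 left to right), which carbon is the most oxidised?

C2

Tallying each carbon's bonds:
C1: 1C, 2H, 1O → 0 − 2 + 1 = -1
C2: 2C, 1N, 1Cl → 0 + 1 + 1 = +2
C3: 2C, 2H → 0 − 2 = -2
C4: 3C, 1Cl → 0 + 1 = +1
C5: 3C, 1H → 0 − 1 = -1
C6: 1C, 1H, 1N, 1Br → 0 − 1 + 1 + 1 = +1
The most oxidised carbon is C2 at +2.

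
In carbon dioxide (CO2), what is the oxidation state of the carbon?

+4

The carbon has a double bond to O (2×+1 = +2), a double bond to O (2×+1 = +2).
Oxidation state = +2 + 2 = +4.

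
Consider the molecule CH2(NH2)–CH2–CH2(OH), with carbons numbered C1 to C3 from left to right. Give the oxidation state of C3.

-1

Assign +1 per bond to O/N/halogen, −1 per bond to H or an electropositive element, and 0 per bond to carbon.
C3 has one bond to C (0), one bond to H (-1), one bond to O (+1), one bond to H (-1).
Oxidation state = 0 − 1 + 1 − 1 = -1.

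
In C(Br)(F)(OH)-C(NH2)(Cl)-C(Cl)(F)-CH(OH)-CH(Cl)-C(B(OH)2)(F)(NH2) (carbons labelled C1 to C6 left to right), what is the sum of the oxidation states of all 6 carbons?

Count +1 for every bond to an atom more electronegative than carbon and −1 for every bond to one less electronegative; C–C bonds are 0. Tallying each carbon:
C1: 1C, 1O, 1F, 1Br → 0 + 1 + 1 + 1 = +3
C2: 2C, 1N, 1Cl → 0 + 1 + 1 = +2
C3: 2C, 1F, 1Cl → 0 + 1 + 1 = +2
C4: 2C, 1H, 1O → 0 − 1 + 1 = 0
C5: 2C, 1H, 1Cl → 0 − 1 + 1 = 0
C6: 1C, 1N, 1F, 1B → 0 + 1 + 1 − 1 = +1
Sum = +3 + 2 + 2 + 0 + 0 + 1 = +8.

+8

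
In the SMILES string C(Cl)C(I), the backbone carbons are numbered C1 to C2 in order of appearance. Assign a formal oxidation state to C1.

Count +1 for every bond to an atom more electronegative than carbon and −1 for every bond to one less electronegative; C–C bonds are 0.
C1 has one bond to C (0), one bond to H (-1), one bond to Cl (+1), one bond to H (-1).
Oxidation state = 0 − 1 + 1 − 1 = -1.

-1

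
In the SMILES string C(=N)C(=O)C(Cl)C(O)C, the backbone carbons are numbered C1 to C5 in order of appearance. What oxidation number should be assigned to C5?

-3

Each bond to a more electronegative atom (O, N, halogen) counts +1, each bond to a less electronegative atom (H, metal, B, Si) counts −1, and each C–C bond counts 0.
C5 has one bond to C (0), one bond to H (-1), one bond to H (-1), one bond to H (-1).
Oxidation state = 0 − 1 − 1 − 1 = -3.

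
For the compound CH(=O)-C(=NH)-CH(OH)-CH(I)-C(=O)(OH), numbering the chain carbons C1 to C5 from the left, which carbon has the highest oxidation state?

Each bond to a more electronegative atom (O, N, halogen) counts +1, each bond to a less electronegative atom (H, metal, B, Si) counts −1, and each C–C bond counts 0. Tallying each carbon:
C1: 1C, 1H, 2O → 0 − 1 + 2 = +1
C2: 2C, 2N → 0 + 2 = +2
C3: 2C, 1H, 1O → 0 − 1 + 1 = 0
C4: 2C, 1H, 1I → 0 − 1 + 1 = 0
C5: 1C, 3O → 0 + 3 = +3
The most oxidised carbon is C5 at +3.

C5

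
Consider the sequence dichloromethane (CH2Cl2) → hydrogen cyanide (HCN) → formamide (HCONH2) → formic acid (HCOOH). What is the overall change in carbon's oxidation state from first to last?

Carbon oxidation states along the series — dichloromethane: 0, hydrogen cyanide: +2, formamide: +2, formic acid: +2.
Net change = +2 − (0) = +2.

+2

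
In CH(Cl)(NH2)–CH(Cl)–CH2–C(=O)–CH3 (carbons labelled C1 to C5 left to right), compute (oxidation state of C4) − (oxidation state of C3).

C4: 2C, 2O → 0 + 2 = +2
C3: 2C, 2H → 0 − 2 = -2
Difference: +2 − (-2) = +4.

+4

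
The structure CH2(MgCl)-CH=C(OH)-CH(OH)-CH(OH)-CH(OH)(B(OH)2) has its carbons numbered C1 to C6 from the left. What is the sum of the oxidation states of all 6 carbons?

-4

Each bond to a more electronegative atom (O, N, halogen) counts +1, each bond to a less electronegative atom (H, metal, B, Si) counts −1, and each C–C bond counts 0. Tallying each carbon:
C1: 1C, 2H, 1Mg → 0 − 2 − 1 = -3
C2: 3C, 1H → 0 − 1 = -1
C3: 3C, 1O → 0 + 1 = +1
C4: 2C, 1H, 1O → 0 − 1 + 1 = 0
C5: 2C, 1H, 1O → 0 − 1 + 1 = 0
C6: 1C, 1H, 1O, 1B → 0 − 1 + 1 − 1 = -1
Sum = -3 − 1 + 1 + 0 + 0 − 1 = -4.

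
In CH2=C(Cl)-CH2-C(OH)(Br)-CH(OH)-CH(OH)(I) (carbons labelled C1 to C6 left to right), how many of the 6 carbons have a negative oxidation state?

Tallying each carbon's bonds:
C1: 2C, 2H → 0 − 2 = -2
C2: 3C, 1Cl → 0 + 1 = +1
C3: 2C, 2H → 0 − 2 = -2
C4: 2C, 1O, 1Br → 0 + 1 + 1 = +2
C5: 2C, 1H, 1O → 0 − 1 + 1 = 0
C6: 1C, 1H, 1O, 1I → 0 − 1 + 1 + 1 = +1
2 carbons (C1, C3) meet the condition.

2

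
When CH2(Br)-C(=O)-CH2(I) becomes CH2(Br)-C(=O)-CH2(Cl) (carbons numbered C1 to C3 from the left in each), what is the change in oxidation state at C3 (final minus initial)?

0

Before: C3 has 1 bond to C, 2 bonds to H, 1 bond to I → oxidation state -1.
After: C3 has 1 bond to C, 2 bonds to H, 1 bond to Cl → oxidation state -1.
Δ = -1 − (-1) = 0, so no net redox change at C3.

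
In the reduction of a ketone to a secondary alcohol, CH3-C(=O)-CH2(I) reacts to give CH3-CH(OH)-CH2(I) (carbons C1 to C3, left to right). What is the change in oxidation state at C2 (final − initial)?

Before: C2 has 2 bonds to C, 2 bonds to O → oxidation state +2.
After: C2 has 2 bonds to C, 1 bond to H, 1 bond to O → oxidation state 0.
Δ = 0 − (+2) = -2, so this is a reduction at C2.

-2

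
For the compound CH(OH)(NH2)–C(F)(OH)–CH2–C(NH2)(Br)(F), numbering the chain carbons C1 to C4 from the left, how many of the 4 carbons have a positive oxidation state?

3

Assign +1 per bond to O/N/halogen, −1 per bond to H or an electropositive element, and 0 per bond to carbon. Tallying each carbon:
C1: 1C, 1H, 1O, 1N → 0 − 1 + 1 + 1 = +1
C2: 2C, 1O, 1F → 0 + 1 + 1 = +2
C3: 2C, 2H → 0 − 2 = -2
C4: 1C, 1N, 1F, 1Br → 0 + 1 + 1 + 1 = +3
3 carbons (C1, C2, C4) meet the condition.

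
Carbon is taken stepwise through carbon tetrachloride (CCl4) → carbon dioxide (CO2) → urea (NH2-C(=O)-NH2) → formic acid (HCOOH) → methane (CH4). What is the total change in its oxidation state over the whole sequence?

Carbon oxidation states along the series — carbon tetrachloride: +4, carbon dioxide: +4, urea: +4, formic acid: +2, methane: -4.
Net change = -4 − (+4) = -8.

-8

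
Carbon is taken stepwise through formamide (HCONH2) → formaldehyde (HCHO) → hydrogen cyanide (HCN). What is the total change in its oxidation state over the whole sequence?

0

Carbon oxidation states along the series — formamide: +2, formaldehyde: 0, hydrogen cyanide: +2.
Net change = +2 − (+2) = 0.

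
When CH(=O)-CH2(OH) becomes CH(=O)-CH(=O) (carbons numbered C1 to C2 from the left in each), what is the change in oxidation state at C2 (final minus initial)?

+2

Before: C2 has 1 bond to C, 2 bonds to H, 1 bond to O → oxidation state -1.
After: C2 has 1 bond to C, 1 bond to H, 2 bonds to O → oxidation state +1.
Δ = +1 − (-1) = +2, so this is an oxidation at C2.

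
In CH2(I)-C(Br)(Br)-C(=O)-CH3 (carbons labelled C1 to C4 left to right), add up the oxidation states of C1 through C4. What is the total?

Tallying each carbon's bonds:
C1: 1C, 2H, 1I → 0 − 2 + 1 = -1
C2: 2C, 2Br → 0 + 2 = +2
C3: 2C, 2O → 0 + 2 = +2
C4: 1C, 3H → 0 − 3 = -3
Sum = -1 + 2 + 2 − 3 = 0.

0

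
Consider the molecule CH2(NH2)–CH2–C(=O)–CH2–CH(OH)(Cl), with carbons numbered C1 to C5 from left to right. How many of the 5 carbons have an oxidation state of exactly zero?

Bonds to more-electronegative neighbours contribute +1 each, bonds to H or metals contribute −1 each, and C–C bonds contribute 0. Tallying each carbon:
C1: 1C, 2H, 1N → 0 − 2 + 1 = -1
C2: 2C, 2H → 0 − 2 = -2
C3: 2C, 2O → 0 + 2 = +2
C4: 2C, 2H → 0 − 2 = -2
C5: 1C, 1H, 1O, 1Cl → 0 − 1 + 1 + 1 = +1
0 carbons meet the condition.

0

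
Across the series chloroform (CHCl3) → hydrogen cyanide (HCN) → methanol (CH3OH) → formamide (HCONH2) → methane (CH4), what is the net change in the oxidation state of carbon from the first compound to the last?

Carbon oxidation states along the series — chloroform: +2, hydrogen cyanide: +2, methanol: -2, formamide: +2, methane: -4.
Net change = -4 − (+2) = -6.

-6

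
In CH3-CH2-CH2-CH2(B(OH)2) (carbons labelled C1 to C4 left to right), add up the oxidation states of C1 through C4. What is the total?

-10

Tallying each carbon's bonds:
C1: 1C, 3H → 0 − 3 = -3
C2: 2C, 2H → 0 − 2 = -2
C3: 2C, 2H → 0 − 2 = -2
C4: 1C, 2H, 1B → 0 − 2 − 1 = -3
Sum = -3 − 2 − 2 − 3 = -10.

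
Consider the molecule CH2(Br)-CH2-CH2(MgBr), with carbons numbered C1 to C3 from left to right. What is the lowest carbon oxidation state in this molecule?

-3

Each bond to a more electronegative atom (O, N, halogen) counts +1, each bond to a less electronegative atom (H, metal, B, Si) counts −1, and each C–C bond counts 0. Tallying each carbon:
C1: 1C, 2H, 1Br → 0 − 2 + 1 = -1
C2: 2C, 2H → 0 − 2 = -2
C3: 1C, 2H, 1Mg → 0 − 2 − 1 = -3
The lowest value is -3.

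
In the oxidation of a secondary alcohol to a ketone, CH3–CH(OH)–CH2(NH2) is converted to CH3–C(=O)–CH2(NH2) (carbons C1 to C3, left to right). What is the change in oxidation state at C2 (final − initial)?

+2

Before: C2 has 2 bonds to C, 1 bond to H, 1 bond to O → oxidation state 0.
After: C2 has 2 bonds to C, 2 bonds to O → oxidation state +2.
Δ = +2 − (0) = +2, so this is an oxidation at C2.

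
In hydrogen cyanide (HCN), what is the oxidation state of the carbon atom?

+2

The carbon has one bond to H (-1), a triple bond to N (3×+1 = +3).
Oxidation state = -1 + 3 = +2.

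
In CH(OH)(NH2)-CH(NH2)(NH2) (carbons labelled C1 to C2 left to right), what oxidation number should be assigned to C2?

+1

Bonds to more-electronegative neighbours contribute +1 each, bonds to H or metals contribute −1 each, and C–C bonds contribute 0.
C2 has one bond to C (0), one bond to H (-1), one bond to N (+1), one bond to N (+1).
Oxidation state = 0 − 1 + 1 + 1 = +1.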